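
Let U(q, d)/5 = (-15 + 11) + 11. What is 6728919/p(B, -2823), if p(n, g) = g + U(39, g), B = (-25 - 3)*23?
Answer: -6728919/2788 ≈ -2413.5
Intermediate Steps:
U(q, d) = 35 (U(q, d) = 5*((-15 + 11) + 11) = 5*(-4 + 11) = 5*7 = 35)
B = -644 (B = -28*23 = -644)
p(n, g) = 35 + g (p(n, g) = g + 35 = 35 + g)
6728919/p(B, -2823) = 6728919/(35 - 2823) = 6728919/(-2788) = 6728919*(-1/2788) = -6728919/2788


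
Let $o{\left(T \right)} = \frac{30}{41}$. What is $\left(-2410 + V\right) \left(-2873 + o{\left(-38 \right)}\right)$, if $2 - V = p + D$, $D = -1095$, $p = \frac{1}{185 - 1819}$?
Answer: $\frac{252653568483}{66994} \approx 3.7713 \cdot 10^{6}$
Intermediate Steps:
$p = - \frac{1}{1634}$ ($p = \frac{1}{-1634} = - \frac{1}{1634} \approx -0.000612$)
$V = \frac{1792499}{1634}$ ($V = 2 - \left(- \frac{1}{1634} - 1095\right) = 2 - - \frac{1789231}{1634} = 2 + \frac{1789231}{1634} = \frac{1792499}{1634} \approx 1097.0$)
$o{\left(T \right)} = \frac{30}{41}$ ($o{\left(T \right)} = 30 \cdot \frac{1}{41} = \frac{30}{41}$)
$\left(-2410 + V\right) \left(-2873 + o{\left(-38 \right)}\right) = \left(-2410 + \frac{1792499}{1634}\right) \left(-2873 + \frac{30}{41}\right) = \left(- \frac{2145441}{1634}\right) \left(- \frac{117763}{41}\right) = \frac{252653568483}{66994}$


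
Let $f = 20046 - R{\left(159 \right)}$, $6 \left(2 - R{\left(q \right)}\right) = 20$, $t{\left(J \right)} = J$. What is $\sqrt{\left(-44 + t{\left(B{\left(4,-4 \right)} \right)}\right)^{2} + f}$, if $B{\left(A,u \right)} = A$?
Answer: $\frac{\sqrt{194826}}{3} \approx 147.13$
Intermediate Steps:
$R{\left(q \right)} = - \frac{4}{3}$ ($R{\left(q \right)} = 2 - \frac{10}{3} = - \frac{4}{3}$)
$f = \frac{60142}{3}$ ($f = 20046 - - \frac{4}{3} = 20046 + \frac{4}{3} = \frac{60142}{3} \approx 20047.0$)
$\sqrt{\left(-44 + t{\left(B{\left(4,-4 \right)} \right)}\right)^{2} + f} = \sqrt{\left(-44 + 4\right)^{2} + \frac{60142}{3}} = \sqrt{\left(-40\right)^{2} + \frac{60142}{3}} = \sqrt{1600 + \frac{60142}{3}} = \sqrt{\frac{64942}{3}} = \frac{\sqrt{194826}}{3}$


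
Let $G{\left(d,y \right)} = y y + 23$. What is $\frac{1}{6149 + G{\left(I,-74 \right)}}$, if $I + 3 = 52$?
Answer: $\frac{1}{11648} \approx 8.5852 \cdot 10^{-5}$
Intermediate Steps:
$I = 49$ ($I = -3 + 52 = 49$)
$G{\left(d,y \right)} = 23 + y^{2}$ ($G{\left(d,y \right)} = y^{2} + 23 = 23 + y^{2}$)
$\frac{1}{6149 + G{\left(I,-74 \right)}} = \frac{1}{6149 + \left(23 + \left(-74\right)^{2}\right)} = \frac{1}{6149 + \left(23 + 5476\right)} = \frac{1}{6149 + 5499} = \frac{1}{11648}$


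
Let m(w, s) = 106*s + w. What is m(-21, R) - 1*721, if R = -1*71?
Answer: -8268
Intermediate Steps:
R = -71
m(w, s) = w + 106*s
m(-21, R) - 1*721 = (-21 + 106*(-71)) - 1*721 = (-21 - 7526) - 721 = -7547 - 721 = -8268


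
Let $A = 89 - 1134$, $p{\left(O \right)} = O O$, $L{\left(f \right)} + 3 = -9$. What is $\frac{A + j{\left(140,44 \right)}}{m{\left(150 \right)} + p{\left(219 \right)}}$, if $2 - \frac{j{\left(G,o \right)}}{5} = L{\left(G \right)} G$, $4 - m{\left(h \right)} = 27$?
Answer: $\frac{7365}{47938} \approx 0.15364$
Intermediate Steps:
$L{\left(f \right)} = -12$ ($L{\left(f \right)} = -3 - 9 = -12$)
$m{\left(h \right)} = -23$ ($m{\left(h \right)} = 4 - 27 = -23$)
$p{\left(O \right)} = O^{2}$
$j{\left(G,o \right)} = 10 + 60 G$ ($j{\left(G,o \right)} = 10 - 5 \left(- 12 G\right) = 10 + 60 G$)
$A = -1045$ ($A = 89 - 1134 = -1045$)
$\frac{A + j{\left(140,44 \right)}}{m{\left(150 \right)} + p{\left(219 \right)}} = \frac{-1045 + \left(10 + 60 \cdot 140\right)}{-23 + 219^{2}} = \frac{-1045 + \left(10 + 8400\right)}{-23 + 47961} = \frac{-1045 + 8410}{47938} = 7365 \cdot \frac{1}{47938} = \frac{7365}{47938}$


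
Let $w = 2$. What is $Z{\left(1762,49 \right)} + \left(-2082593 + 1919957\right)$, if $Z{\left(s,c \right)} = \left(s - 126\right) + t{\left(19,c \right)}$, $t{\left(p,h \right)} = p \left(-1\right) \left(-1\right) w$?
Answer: $-160962$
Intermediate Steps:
$t{\left(p,h \right)} = 2 p$ ($t{\left(p,h \right)} = p \left(-1\right) \left(-1\right) 2 = - p \left(-1\right) 2 = p 2 = 2 p$)
$Z{\left(s,c \right)} = -88 + s$ ($Z{\left(s,c \right)} = \left(s - 126\right) + 2 \cdot 19 = \left(-126 + s\right) + 38 = -88 + s$)
$Z{\left(1762,49 \right)} + \left(-2082593 + 1919957\right) = \left(-88 + 1762\right) + \left(-2082593 + 1919957\right) = 1674 - 162636 = -160962$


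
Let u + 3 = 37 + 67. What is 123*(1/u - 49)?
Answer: -608604/101 ≈ -6025.8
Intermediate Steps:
u = 101 (u = -3 + (37 + 67) = -3 + 104 = 101)
123*(1/u - 49) = 123*(1/101 - 49) = 123*(-4948/101) = -608604/101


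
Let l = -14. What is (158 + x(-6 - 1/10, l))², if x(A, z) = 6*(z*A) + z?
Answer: 10771524/25 ≈ 4.3086e+5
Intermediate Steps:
x(A, z) = z + 6*A*z (x(A, z) = 6*(A*z) + z = 6*A*z + z = z + 6*A*z)
(158 + x(-6 - 1/10, l))² = (158 - 14*(1 + 6*(-6 - 1/10)))² = (158 - 14*(1 + 6*(-6 - 1*⅒)))² = (158 - 14*(1 + 6*(-6 - ⅒)))² = (158 - 14*(1 + 6*(-61/10)))² = (158 - 14*(1 - 183/5))² = (158 - 14*(-178/5))² = (158 + 2492/5)² = (3282/5)² = 10771524/25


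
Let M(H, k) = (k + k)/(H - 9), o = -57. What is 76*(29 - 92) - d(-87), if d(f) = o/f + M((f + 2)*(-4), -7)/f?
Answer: -137898917/28797 ≈ -4788.7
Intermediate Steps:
M(H, k) = 2*k/(-9 + H) (M(H, k) = (2*k)/(-9 + H) = 2*k/(-9 + H))
d(f) = -57/f - 14/(f*(-17 - 4*f)) (d(f) = -57/f + (2*(-7)/(-9 + (f + 2)*(-4)))/f = -57/f + (2*(-7)/(-9 + (2 + f)*(-4)))/f = -57/f + (2*(-7)/(-9 + (-8 - 4*f)))/f = -57/f + (2*(-7)/(-17 - 4*f))/f = -57/f + (-14/(-17 - 4*f))/f = -57/f - 14/(f*(-17 - 4*f)))
76*(29 - 92) - d(-87) = 76*(29 - 92) - (-955 - 228*(-87))/((-87)*(17 + 4*(-87))) = 76*(-63) - (-1)*(-955 + 19836)/(87*(17 - 348)) = -4788 - (-1)*18881/(87*(-331)) = -4788 - (-1)*(-1)*18881/(87*331) = -4788 - 1*18881/28797 = -4788 - 18881/28797 = -137898917/28797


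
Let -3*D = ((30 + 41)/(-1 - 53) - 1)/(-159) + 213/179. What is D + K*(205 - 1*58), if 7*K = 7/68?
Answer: 275944565/156763188 ≈ 1.7603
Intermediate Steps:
K = 1/68 (K = (7/68)/7 = ((1/68)*7)/7 = (⅐)*(7/68) = 1/68 ≈ 0.014706)
D = -1851193/4610682 (D = -(((30 + 41)/(-1 - 53) - 1)/(-159) + 213/179)/3 = -((71/(-54) - 1)*(-1/159) + 213*(1/179))/3 = -((71*(-1/54) - 1)*(-1/159) + 213/179)/3 = -((-71/54 - 1)*(-1/159) + 213/179)/3 = -(-125/54*(-1/159) + 213/179)/3 = -(125/8586 + 213/179)/3 = -⅓*1851193/1536894 = -1851193/4610682 ≈ -0.40150)
D + K*(205 - 1*58) = -1851193/4610682 + (205 - 1*58)/68 = -1851193/4610682 + (205 - 58)/68 = -1851193/4610682 + (1/68)*147 = -1851193/4610682 + 147/68 = 275944565/156763188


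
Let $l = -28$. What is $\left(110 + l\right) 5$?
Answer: $410$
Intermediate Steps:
$\left(110 + l\right) 5 = \left(110 - 28\right) 5 = 82 \cdot 5 = 410$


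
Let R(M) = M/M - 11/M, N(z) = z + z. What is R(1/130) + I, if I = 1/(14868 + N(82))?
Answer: -21480727/15032 ≈ -1429.0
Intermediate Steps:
N(z) = 2*z
R(M) = 1 - 11/M
I = 1/15032 (I = 1/(14868 + 2*82) = 1/(14868 + 164) = 1/15032 ≈ 6.6525e-5)
R(1/130) + I = (-11 + 1/130)/(1/130) + 1/15032 = 130*(-1429/130) + 1/15032 = -1429 + 1/15032 = -21480727/15032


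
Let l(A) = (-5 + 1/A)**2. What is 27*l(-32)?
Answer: 699867/1024 ≈ 683.46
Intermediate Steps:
27*l(-32) = 27*((-1 + 5*(-32))**2/(-32)**2) = 27*((-1 - 160)**2/1024) = 27*((1/1024)*(-161)**2) = 27*((1/1024)*25921) = 27*(25921/1024) = 699867/1024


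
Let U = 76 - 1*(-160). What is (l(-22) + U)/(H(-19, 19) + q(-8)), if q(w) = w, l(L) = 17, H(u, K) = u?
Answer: -253/27 ≈ -9.3704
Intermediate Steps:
U = 236 (U = 76 + 160 = 236)
(l(-22) + U)/(H(-19, 19) + q(-8)) = (17 + 236)/(-19 - 8) = 253/(-27) = 253*(-1/27) = -253/27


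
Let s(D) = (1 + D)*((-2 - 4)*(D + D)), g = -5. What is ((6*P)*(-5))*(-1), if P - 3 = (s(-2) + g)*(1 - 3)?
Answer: 1830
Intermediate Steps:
s(D) = -12*D*(1 + D) (s(D) = (1 + D)*(-12*D) = -12*D*(1 + D))
P = 61 (P = 3 + (-12*(-2)*(1 - 2) - 5)*(1 - 3) = 3 + (-12*(-2)*(-1) - 5)*(-2) = 3 + (-24 - 5)*(-2) = 3 - 29*(-2) = 3 + 58 = 61)
((6*P)*(-5))*(-1) = ((6*61)*(-5))*(-1) = (366*(-5))*(-1) = -1830*(-1) = 1830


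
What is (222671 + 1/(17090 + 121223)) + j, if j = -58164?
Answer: 22753456692/138313 ≈ 1.6451e+5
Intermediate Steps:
(222671 + 1/(17090 + 121223)) + j = (222671 + 1/(17090 + 121223)) - 58164 = (222671 + 1/138313) - 58164 = 30798294024/138313 - 58164 = 22753456692/138313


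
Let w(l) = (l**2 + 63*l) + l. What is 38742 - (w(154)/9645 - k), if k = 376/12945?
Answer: 107481845434/2774545 ≈ 38739.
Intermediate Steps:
w(l) = l**2 + 64*l
k = 376/12945 (k = 376*(1/12945) = 376/12945 ≈ 0.029046)
38742 - (w(154)/9645 - k) = 38742 - ((154*(64 + 154))/9645 - 1*376/12945) = 38742 - ((154*218)*(1/9645) - 376/12945) = 38742 - (33572*(1/9645) - 376/12945) = 38742 - (33572/9645 - 376/12945) = 38742 - 1*9576956/2774545 = 38742 - 9576956/2774545 = 107481845434/2774545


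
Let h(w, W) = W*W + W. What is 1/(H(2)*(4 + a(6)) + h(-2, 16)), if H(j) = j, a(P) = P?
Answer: 1/292 ≈ 0.0034247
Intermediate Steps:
h(w, W) = W + W**2 (h(w, W) = W**2 + W = W + W**2)
1/(H(2)*(4 + a(6)) + h(-2, 16)) = 1/(2*(4 + 6) + 16*(1 + 16)) = 1/(2*10 + 16*17) = 1/(20 + 272) = 1/292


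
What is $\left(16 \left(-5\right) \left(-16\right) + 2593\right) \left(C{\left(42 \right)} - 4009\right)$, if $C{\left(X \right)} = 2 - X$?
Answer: $-15681777$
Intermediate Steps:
$\left(16 \left(-5\right) \left(-16\right) + 2593\right) \left(C{\left(42 \right)} - 4009\right) = \left(16 \left(-5\right) \left(-16\right) + 2593\right) \left(\left(2 - 42\right) - 4009\right) = \left(\left(-80\right) \left(-16\right) + 2593\right) \left(\left(2 - 42\right) - 4009\right) = \left(1280 + 2593\right) \left(-40 - 4009\right) = 3873 \left(-4049\right) = -15681777$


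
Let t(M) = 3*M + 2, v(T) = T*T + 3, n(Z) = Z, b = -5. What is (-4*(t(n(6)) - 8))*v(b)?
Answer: -1344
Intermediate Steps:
v(T) = 3 + T**2 (v(T) = T**2 + 3 = 3 + T**2)
t(M) = 2 + 3*M
(-4*(t(n(6)) - 8))*v(b) = (-4*((2 + 3*6) - 8))*(3 + (-5)**2) = (-4*((2 + 18) - 8))*(3 + 25) = -4*(20 - 8)*28 = -4*12*28 = -48*28 = -1344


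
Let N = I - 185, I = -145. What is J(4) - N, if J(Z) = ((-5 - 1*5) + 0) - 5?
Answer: 315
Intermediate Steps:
J(Z) = -15 (J(Z) = ((-5 - 5) + 0) - 5 = (-10 + 0) - 5 = -10 - 5 = -15)
N = -330 (N = -145 - 185 = -330)
J(4) - N = -15 - 1*(-330) = -15 + 330 = 315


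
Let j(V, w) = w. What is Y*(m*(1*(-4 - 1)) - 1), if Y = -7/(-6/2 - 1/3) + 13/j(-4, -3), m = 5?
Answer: 871/15 ≈ 58.067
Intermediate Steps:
Y = -67/30 (Y = -7/(-6/2 - 1/3) + 13/(-3) = -7/(-6*½ - 1*⅓) + 13*(-⅓) = -7/(-3 - ⅓) - 13/3 = -7/(-10/3) - 13/3 = -7*(-3/10) - 13/3 = 21/10 - 13/3 = -67/30 ≈ -2.2333)
Y*(m*(1*(-4 - 1)) - 1) = -67*(5*(1*(-4 - 1)) - 1)/30 = -67*(5*(1*(-5)) - 1)/30 = -67*(5*(-5) - 1)/30 = -67*(-25 - 1)/30 = -67/30*(-26) = 871/15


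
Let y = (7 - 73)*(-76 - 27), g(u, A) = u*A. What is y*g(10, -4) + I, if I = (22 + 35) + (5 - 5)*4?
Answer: -271863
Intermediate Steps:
g(u, A) = A*u
y = 6798 (y = -66*(-103) = 6798)
I = 57 (I = 57 + 0*4 = 57 + 0 = 57)
y*g(10, -4) + I = 6798*(-4*10) + 57 = 6798*(-40) + 57 = -271920 + 57 = -271863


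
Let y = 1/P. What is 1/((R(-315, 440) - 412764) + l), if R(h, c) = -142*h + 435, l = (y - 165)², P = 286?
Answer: -81796/27841326083 ≈ -2.9379e-6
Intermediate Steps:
y = 1/286 ≈ 0.0034965
l = 2226801721/81796 (l = (1/286 - 165)² = (-47189/286)² = 2226801721/81796 ≈ 27224.)
R(h, c) = 435 - 142*h
1/((R(-315, 440) - 412764) + l) = 1/(((435 - 142*(-315)) - 412764) + 2226801721/81796) = 1/(((435 + 44730) - 412764) + 2226801721/81796) = 1/((45165 - 412764) + 2226801721/81796) = 1/(-367599 + 2226801721/81796) = 1/(-27841326083/81796) = -81796/27841326083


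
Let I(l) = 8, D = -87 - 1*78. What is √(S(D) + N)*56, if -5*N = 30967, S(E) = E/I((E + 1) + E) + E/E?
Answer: 14*I*√2485210/5 ≈ 4414.1*I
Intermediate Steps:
D = -165 (D = -87 - 78 = -165)
S(E) = 1 + E/8 (S(E) = E/8 + E/E = E*(⅛) + 1 = E/8 + 1 = 1 + E/8)
N = -30967/5 (N = -⅕*30967 = -30967/5 ≈ -6193.4)
√(S(D) + N)*56 = √((1 + (⅛)*(-165)) - 30967/5)*56 = √((1 - 165/8) - 30967/5)*56 = √(-157/8 - 30967/5)*56 = √(-248521/40)*56 = (I*√2485210/20)*56 = 14*I*√2485210/5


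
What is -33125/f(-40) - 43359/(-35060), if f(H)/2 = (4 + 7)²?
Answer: -575434811/4242260 ≈ -135.64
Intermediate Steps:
f(H) = 242 (f(H) = 2*(4 + 7)² = 2*11² = 2*121 = 242)
-33125/f(-40) - 43359/(-35060) = -33125/242 - 43359/(-35060) = -33125*1/242 - 43359*(-1/35060) = -33125/242 + 43359/35060 = -575434811/4242260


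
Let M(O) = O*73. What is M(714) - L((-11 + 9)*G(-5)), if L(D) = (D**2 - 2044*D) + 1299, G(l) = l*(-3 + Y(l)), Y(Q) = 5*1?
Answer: 91303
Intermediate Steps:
Y(Q) = 5
M(O) = 73*O
G(l) = 2*l (G(l) = l*(-3 + 5) = l*2 = 2*l)
L(D) = 1299 + D**2 - 2044*D
M(714) - L((-11 + 9)*G(-5)) = 73*714 - (1299 + ((-11 + 9)*(2*(-5)))**2 - 2044*(-11 + 9)*2*(-5)) = 52122 - (1299 + (-2*(-10))**2 - (-4088)*(-10)) = 52122 - (1299 + 20**2 - 2044*20) = 52122 - (1299 + 400 - 40880) = 52122 - 1*(-39181) = 52122 + 39181 = 91303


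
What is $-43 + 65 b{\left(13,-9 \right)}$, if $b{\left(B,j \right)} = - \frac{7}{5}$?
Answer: $-134$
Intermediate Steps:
$b{\left(B,j \right)} = - \frac{7}{5}$ ($b{\left(B,j \right)} = \left(-7\right) \frac{1}{5} = - \frac{7}{5}$)
$-43 + 65 b{\left(13,-9 \right)} = -43 + 65 \left(- \frac{7}{5}\right) = -43 - 91 = -134$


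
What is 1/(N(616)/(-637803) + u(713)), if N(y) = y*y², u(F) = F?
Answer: 637803/221008643 ≈ 0.0028859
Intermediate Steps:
N(y) = y³
1/(N(616)/(-637803) + u(713)) = 1/(616³/(-637803) + 713) = 1/(233744896*(-1/637803) + 713) = 1/(-233744896/637803 + 713) = 1/(221008643/637803) = 637803/221008643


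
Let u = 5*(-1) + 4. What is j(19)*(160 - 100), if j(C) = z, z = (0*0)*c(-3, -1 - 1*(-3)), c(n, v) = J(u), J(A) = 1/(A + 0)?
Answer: 0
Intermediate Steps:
u = -1 (u = -5 + 4 = -1)
J(A) = 1/A
c(n, v) = -1 (c(n, v) = 1/(-1) = -1)
z = 0 (z = (0*0)*(-1) = 0*(-1) = 0)
j(C) = 0
j(19)*(160 - 100) = 0*(160 - 100) = 0*60 = 0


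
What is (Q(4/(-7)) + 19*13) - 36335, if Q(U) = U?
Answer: -252620/7 ≈ -36089.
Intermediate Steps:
(Q(4/(-7)) + 19*13) - 36335 = (4/(-7) + 19*13) - 36335 = (4*(-⅐) + 247) - 36335 = (-4/7 + 247) - 36335 = 1725/7 - 36335 = -252620/7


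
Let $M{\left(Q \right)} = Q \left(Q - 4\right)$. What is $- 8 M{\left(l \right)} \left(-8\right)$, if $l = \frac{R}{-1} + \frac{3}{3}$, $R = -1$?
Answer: $-256$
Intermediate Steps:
$l = 2$ ($l = - \frac{1}{-1} + \frac{3}{3} = \left(-1\right) \left(-1\right) + 3 \cdot \frac{1}{3} = 1 + 1 = 2$)
$M{\left(Q \right)} = Q \left(-4 + Q\right)$
$- 8 M{\left(l \right)} \left(-8\right) = - 8 \cdot 2 \left(-4 + 2\right) \left(-8\right) = - 8 \cdot 2 \left(-2\right) \left(-8\right) = \left(-8\right) \left(-4\right) \left(-8\right) = 32 \left(-8\right) = -256$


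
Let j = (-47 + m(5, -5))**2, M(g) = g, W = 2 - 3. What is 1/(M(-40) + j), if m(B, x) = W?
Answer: 1/2264 ≈ 0.00044170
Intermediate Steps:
W = -1
m(B, x) = -1
j = 2304 (j = (-47 - 1)**2 = (-48)**2 = 2304)
1/(M(-40) + j) = 1/(-40 + 2304) = 1/2264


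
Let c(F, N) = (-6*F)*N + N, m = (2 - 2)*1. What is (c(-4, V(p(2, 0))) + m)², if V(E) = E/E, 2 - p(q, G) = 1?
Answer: 625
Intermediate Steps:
p(q, G) = 1 (p(q, G) = 2 - 1*1 = 2 - 1 = 1)
m = 0 (m = 0*1 = 0)
V(E) = 1
c(F, N) = N - 6*F*N (c(F, N) = -6*F*N + N = N - 6*F*N)
(c(-4, V(p(2, 0))) + m)² = (1*(1 - 6*(-4)) + 0)² = (1*(1 + 24) + 0)² = (1*25 + 0)² = (25 + 0)² = 25² = 625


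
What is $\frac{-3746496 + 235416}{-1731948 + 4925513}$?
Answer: $- \frac{702216}{638713} \approx -1.0994$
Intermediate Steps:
$\frac{-3746496 + 235416}{-1731948 + 4925513} = - \frac{3511080}{3193565} = \left(-3511080\right) \frac{1}{3193565} = - \frac{702216}{638713}$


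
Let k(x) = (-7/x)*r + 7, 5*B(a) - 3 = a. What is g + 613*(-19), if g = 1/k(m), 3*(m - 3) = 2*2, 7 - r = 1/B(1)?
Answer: -1386045/119 ≈ -11647.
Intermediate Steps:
B(a) = ⅗ + a/5
r = 23/4 (r = 7 - 1/(⅗ + (⅕)*1) = 7 - 1/(⅗ + ⅕) = 7 - 1/⅘ = 7 - 1*5/4 = 7 - 5/4 = 23/4 ≈ 5.7500)
m = 13/3 (m = 3 + (2*2)/3 = 3 + (⅓)*4 = 3 + 4/3 = 13/3 ≈ 4.3333)
k(x) = 7 - 161/(4*x) (k(x) = -7/x*(23/4) + 7 = -161/(4*x) + 7 = 7 - 161/(4*x))
g = -52/119 (g = 1/(7 - 161/(4*13/3)) = 1/(7 - 161/4*3/13) = 1/(7 - 483/52) = 1/(-119/52) = -52/119 ≈ -0.43697)
g + 613*(-19) = -52/119 + 613*(-19) = -52/119 - 11647 = -1386045/119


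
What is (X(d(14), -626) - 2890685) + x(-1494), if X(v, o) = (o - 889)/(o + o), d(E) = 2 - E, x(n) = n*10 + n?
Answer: -3639711473/1252 ≈ -2.9071e+6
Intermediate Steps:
x(n) = 11*n (x(n) = 10*n + n = 11*n)
X(v, o) = (-889 + o)/(2*o) (X(v, o) = (-889 + o)/((2*o)) = (-889 + o)*(1/(2*o)) = (-889 + o)/(2*o))
(X(d(14), -626) - 2890685) + x(-1494) = ((½)*(-889 - 626)/(-626) - 2890685) + 11*(-1494) = ((½)*(-1/626)*(-1515) - 2890685) - 16434 = (1515/1252 - 2890685) - 16434 = -3619136105/1252 - 16434 = -3639711473/1252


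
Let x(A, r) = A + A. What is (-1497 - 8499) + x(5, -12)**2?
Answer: -9896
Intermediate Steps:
x(A, r) = 2*A
(-1497 - 8499) + x(5, -12)**2 = (-1497 - 8499) + (2*5)**2 = -9996 + 10**2 = -9996 + 100 = -9896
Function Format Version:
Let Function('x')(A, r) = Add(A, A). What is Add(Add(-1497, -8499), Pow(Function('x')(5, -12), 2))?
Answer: -9896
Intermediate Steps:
Function('x')(A, r) = Mul(2, A)
Add(Add(-1497, -8499), Pow(Function('x')(5, -12), 2)) = Add(Add(-1497, -8499), Pow(Mul(2, 5), 2)) = Add(-9996, Pow(10, 2)) = Add(-9996, 100) = -9896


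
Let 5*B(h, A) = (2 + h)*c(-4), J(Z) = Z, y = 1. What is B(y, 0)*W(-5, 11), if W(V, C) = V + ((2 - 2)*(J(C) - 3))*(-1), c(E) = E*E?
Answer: -48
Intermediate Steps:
c(E) = E²
B(h, A) = 32/5 + 16*h/5 (B(h, A) = ((2 + h)*(-4)²)/5 = ((2 + h)*16)/5 = (32 + 16*h)/5 = 32/5 + 16*h/5)
W(V, C) = V (W(V, C) = V + ((2 - 2)*(C - 3))*(-1) = V + (0*(-3 + C))*(-1) = V + 0*(-1) = V + 0 = V)
B(y, 0)*W(-5, 11) = (32/5 + (16/5)*1)*(-5) = (32/5 + 16/5)*(-5) = (48/5)*(-5) = -48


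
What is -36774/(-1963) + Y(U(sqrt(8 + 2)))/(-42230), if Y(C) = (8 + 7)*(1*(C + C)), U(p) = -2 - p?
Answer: 155308380/8289749 + 3*sqrt(10)/4223 ≈ 18.737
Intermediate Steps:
Y(C) = 30*C (Y(C) = 15*(1*(2*C)) = 15*(2*C) = 30*C)
-36774/(-1963) + Y(U(sqrt(8 + 2)))/(-42230) = -36774/(-1963) + (30*(-2 - sqrt(8 + 2)))/(-42230) = -36774*(-1/1963) + (30*(-2 - sqrt(10)))*(-1/42230) = 36774/1963 + (-60 - 30*sqrt(10))*(-1/42230) = 36774/1963 + (6/4223 + 3*sqrt(10)/4223) = 155308380/8289749 + 3*sqrt(10)/4223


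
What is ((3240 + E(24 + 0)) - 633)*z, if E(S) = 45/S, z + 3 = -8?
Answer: -229581/8 ≈ -28698.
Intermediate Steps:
z = -11 (z = -3 - 8 = -11)
((3240 + E(24 + 0)) - 633)*z = ((3240 + 45/(24 + 0)) - 633)*(-11) = ((3240 + 45/24) - 633)*(-11) = ((3240 + 45*(1/24)) - 633)*(-11) = ((3240 + 15/8) - 633)*(-11) = (25935/8 - 633)*(-11) = (20871/8)*(-11) = -229581/8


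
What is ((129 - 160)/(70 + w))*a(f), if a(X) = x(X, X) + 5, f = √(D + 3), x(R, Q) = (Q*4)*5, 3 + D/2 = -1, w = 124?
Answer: -155/194 - 310*I*√5/97 ≈ -0.79897 - 7.1462*I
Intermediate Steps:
D = -8 (D = -6 + 2*(-1) = -6 - 2 = -8)
x(R, Q) = 20*Q (x(R, Q) = (4*Q)*5 = 20*Q)
f = I*√5 (f = √(-8 + 3) = √(-5) = I*√5 ≈ 2.2361*I)
a(X) = 5 + 20*X (a(X) = 20*X + 5 = 5 + 20*X)
((129 - 160)/(70 + w))*a(f) = ((129 - 160)/(70 + 124))*(5 + 20*(I*√5)) = (-31/194)*(5 + 20*I*√5) = (-31*1/194)*(5 + 20*I*√5) = -31*(5 + 20*I*√5)/194 = -155/194 - 310*I*√5/97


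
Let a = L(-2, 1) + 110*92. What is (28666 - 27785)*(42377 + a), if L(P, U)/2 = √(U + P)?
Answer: 46249857 + 1762*I ≈ 4.625e+7 + 1762.0*I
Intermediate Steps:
L(P, U) = 2*√(P + U) (L(P, U) = 2*√(U + P) = 2*√(P + U))
a = 10120 + 2*I (a = 2*√(-2 + 1) + 110*92 = 2*√(-1) + 10120 = 2*I + 10120 = 10120 + 2*I ≈ 10120.0 + 2.0*I)
(28666 - 27785)*(42377 + a) = (28666 - 27785)*(42377 + (10120 + 2*I)) = 881*(52497 + 2*I) = 46249857 + 1762*I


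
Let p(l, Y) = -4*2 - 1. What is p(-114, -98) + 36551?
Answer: 36542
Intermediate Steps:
p(l, Y) = -9 (p(l, Y) = -8 - 1 = -9)
p(-114, -98) + 36551 = -9 + 36551 = 36542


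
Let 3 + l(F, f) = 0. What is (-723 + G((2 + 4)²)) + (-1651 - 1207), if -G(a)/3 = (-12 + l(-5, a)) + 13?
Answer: -3575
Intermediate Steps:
l(F, f) = -3 (l(F, f) = -3 + 0 = -3)
G(a) = 6 (G(a) = -3*((-12 - 3) + 13) = -3*(-15 + 13) = -3*(-2) = 6)
(-723 + G((2 + 4)²)) + (-1651 - 1207) = (-723 + 6) + (-1651 - 1207) = -717 - 2858 = -3575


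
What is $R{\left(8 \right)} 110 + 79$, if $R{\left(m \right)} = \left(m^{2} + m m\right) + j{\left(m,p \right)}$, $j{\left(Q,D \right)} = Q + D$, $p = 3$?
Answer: $15369$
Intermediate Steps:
$j{\left(Q,D \right)} = D + Q$
$R{\left(m \right)} = 3 + m + 2 m^{2}$ ($R{\left(m \right)} = \left(m^{2} + m m\right) + \left(3 + m\right) = \left(m^{2} + m^{2}\right) + \left(3 + m\right) = 2 m^{2} + \left(3 + m\right) = 3 + m + 2 m^{2}$)
$R{\left(8 \right)} 110 + 79 = \left(3 + 8 + 2 \cdot 8^{2}\right) 110 + 79 = \left(3 + 8 + 2 \cdot 64\right) 110 + 79 = \left(3 + 8 + 128\right) 110 + 79 = 139 \cdot 110 + 79 = 15290 + 79 = 15369$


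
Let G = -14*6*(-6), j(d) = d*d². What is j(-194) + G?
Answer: -7300880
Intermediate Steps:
j(d) = d³
G = 504 (G = -84*(-6) = 504)
j(-194) + G = (-194)³ + 504 = -7301384 + 504 = -7300880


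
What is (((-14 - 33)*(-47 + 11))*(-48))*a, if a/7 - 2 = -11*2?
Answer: 11370240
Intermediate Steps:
a = -140 (a = 14 + 7*(-11*2) = 14 + 7*(-22) = 14 - 154 = -140)
(((-14 - 33)*(-47 + 11))*(-48))*a = (((-14 - 33)*(-47 + 11))*(-48))*(-140) = (-47*(-36)*(-48))*(-140) = (1692*(-48))*(-140) = -81216*(-140) = 11370240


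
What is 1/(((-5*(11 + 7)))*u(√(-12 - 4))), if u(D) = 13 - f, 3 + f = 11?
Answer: -1/450 ≈ -0.0022222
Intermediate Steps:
f = 8 (f = -3 + 11 = 8)
u(D) = 5 (u(D) = 13 - 1*8 = 13 - 8 = 5)
1/(((-5*(11 + 7)))*u(√(-12 - 4))) = 1/(-5*(11 + 7)*5) = (⅕)/(-5*18) = (⅕)/(-90) = -1/90*⅕ = -1/450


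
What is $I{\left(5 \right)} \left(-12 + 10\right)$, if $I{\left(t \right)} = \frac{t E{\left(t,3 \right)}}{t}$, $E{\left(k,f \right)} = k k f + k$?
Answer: $-160$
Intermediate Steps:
$E{\left(k,f \right)} = k + f k^{2}$ ($E{\left(k,f \right)} = k^{2} f + k = f k^{2} + k = k + f k^{2}$)
$I{\left(t \right)} = t \left(1 + 3 t\right)$ ($I{\left(t \right)} = \frac{t t \left(1 + 3 t\right)}{t} = \frac{t^{2} \left(1 + 3 t\right)}{t} = t \left(1 + 3 t\right)$)
$I{\left(5 \right)} \left(-12 + 10\right) = 5 \left(1 + 3 \cdot 5\right) \left(-12 + 10\right) = 5 \left(1 + 15\right) \left(-2\right) = 5 \cdot 16 \left(-2\right) = 80 \left(-2\right) = -160$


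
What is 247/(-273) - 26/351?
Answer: -185/189 ≈ -0.97884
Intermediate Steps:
247/(-273) - 26/351 = 247*(-1/273) - 26*1/351 = -19/21 - 2/27 = -185/189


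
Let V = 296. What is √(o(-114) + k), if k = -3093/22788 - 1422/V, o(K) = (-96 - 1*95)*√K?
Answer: √(-2709684788 - 104771759031*I*√114)/23421 ≈ 31.893 - 31.971*I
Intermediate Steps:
o(K) = -191*√K (o(K) = (-96 - 95)*√K = -191*√K)
k = -347084/70263 (k = -3093/22788 - 1422/296 = -3093*1/22788 - 1422*1/296 = -1031/7596 - 711/148 = -347084/70263 ≈ -4.9398)
√(o(-114) + k) = √(-191*I*√114 - 347084/70263) = √(-347084/70263 - 191*I*√114)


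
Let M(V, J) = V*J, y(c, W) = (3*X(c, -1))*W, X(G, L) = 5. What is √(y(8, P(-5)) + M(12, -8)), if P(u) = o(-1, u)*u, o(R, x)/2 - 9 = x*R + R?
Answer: I*√2046 ≈ 45.233*I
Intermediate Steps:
o(R, x) = 18 + 2*R + 2*R*x (o(R, x) = 18 + 2*(x*R + R) = 18 + 2*(R*x + R) = 18 + 2*(R + R*x) = 18 + (2*R + 2*R*x) = 18 + 2*R + 2*R*x)
P(u) = u*(16 - 2*u) (P(u) = (18 + 2*(-1) + 2*(-1)*u)*u = (18 - 2 - 2*u)*u = (16 - 2*u)*u = u*(16 - 2*u))
y(c, W) = 15*W (y(c, W) = (3*5)*W = 15*W)
M(V, J) = J*V
√(y(8, P(-5)) + M(12, -8)) = √(15*(2*(-5)*(8 - 1*(-5))) - 8*12) = √(15*(2*(-5)*(8 + 5)) - 96) = √(15*(2*(-5)*13) - 96) = √(15*(-130) - 96) = √(-1950 - 96) = √(-2046) = I*√2046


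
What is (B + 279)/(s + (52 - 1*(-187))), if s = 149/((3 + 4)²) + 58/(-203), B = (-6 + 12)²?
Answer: 15435/11846 ≈ 1.3030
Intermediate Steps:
B = 36 (B = 6² = 36)
s = 135/49 (s = 149/(7²) + 58*(-1/203) = 149/49 - 2/7 = 135/49 ≈ 2.7551)
(B + 279)/(s + (52 - 1*(-187))) = (36 + 279)/(135/49 + (52 - 1*(-187))) = 315/(135/49 + (52 + 187)) = 315/(135/49 + 239) = 315/(11846/49) = 315*(49/11846) = 15435/11846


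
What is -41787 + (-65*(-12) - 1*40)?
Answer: -41047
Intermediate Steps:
-41787 + (-65*(-12) - 1*40) = -41787 + (780 - 40) = -41787 + 740 = -41047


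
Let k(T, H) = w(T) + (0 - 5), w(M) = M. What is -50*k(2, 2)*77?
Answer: 11550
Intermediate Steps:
k(T, H) = -5 + T (k(T, H) = T + (0 - 5) = T - 5 = -5 + T)
-50*k(2, 2)*77 = -50*(-5 + 2)*77 = -50*(-3)*77 = 150*77 = 11550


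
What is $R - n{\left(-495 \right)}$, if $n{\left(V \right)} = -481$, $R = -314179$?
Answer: $-313698$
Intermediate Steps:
$R - n{\left(-495 \right)} = -314179 - -481 = -314179 + 481 = -313698$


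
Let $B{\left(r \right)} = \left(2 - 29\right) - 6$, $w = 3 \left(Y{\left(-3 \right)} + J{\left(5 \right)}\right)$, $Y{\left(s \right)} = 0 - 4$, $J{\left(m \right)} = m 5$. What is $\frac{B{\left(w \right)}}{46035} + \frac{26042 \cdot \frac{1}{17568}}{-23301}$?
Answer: $- \frac{24760031}{31724777520} \approx -0.00078046$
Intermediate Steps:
$J{\left(m \right)} = 5 m$
$Y{\left(s \right)} = -4$
$w = 63$ ($w = 3 \left(-4 + 5 \cdot 5\right) = 3 \left(-4 + 25\right) = 3 \cdot 21 = 63$)
$B{\left(r \right)} = -33$ ($B{\left(r \right)} = -27 - 6 = -33$)
$\frac{B{\left(w \right)}}{46035} + \frac{26042 \cdot \frac{1}{17568}}{-23301} = - \frac{33}{46035} + \frac{26042 \cdot \frac{1}{17568}}{-23301} = \left(-33\right) \frac{1}{46035} + 26042 \cdot \frac{1}{17568} \left(- \frac{1}{23301}\right) = - \frac{1}{1395} + \frac{13021}{8784} \left(- \frac{1}{23301}\right) = - \frac{1}{1395} - \frac{13021}{204675984} = - \frac{24760031}{31724777520}$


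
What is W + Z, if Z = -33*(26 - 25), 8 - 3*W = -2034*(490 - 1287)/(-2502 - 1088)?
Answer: 647204/5385 ≈ 120.19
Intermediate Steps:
W = 824909/5385 (W = 8/3 - (-678)/((-2502 - 1088)/(490 - 1287)) = 8/3 - (-678)/((-3590/(-797))) = 8/3 - (-678)/((-3590*(-1/797))) = 8/3 - (-678)/3590/797 = 8/3 - (-678)*797/3590 = 8/3 - ⅓*(-810549/1795) = 8/3 + 270183/1795 = 824909/5385 ≈ 153.19)
Z = -33 (Z = -33*1 = -33)
W + Z = 824909/5385 - 33 = 647204/5385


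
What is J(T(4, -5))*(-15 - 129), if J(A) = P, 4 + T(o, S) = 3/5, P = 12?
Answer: -1728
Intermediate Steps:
T(o, S) = -17/5 (T(o, S) = -4 + 3/5 = -17/5)
J(A) = 12
J(T(4, -5))*(-15 - 129) = 12*(-15 - 129) = 12*(-144) = -1728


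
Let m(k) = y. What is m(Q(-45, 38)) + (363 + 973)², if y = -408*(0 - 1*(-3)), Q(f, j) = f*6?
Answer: 1783672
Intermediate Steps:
Q(f, j) = 6*f
y = -1224 (y = -408*(0 + 3) = -408*3 = -1224)
m(k) = -1224
m(Q(-45, 38)) + (363 + 973)² = -1224 + (363 + 973)² = -1224 + 1336² = -1224 + 1784896 = 1783672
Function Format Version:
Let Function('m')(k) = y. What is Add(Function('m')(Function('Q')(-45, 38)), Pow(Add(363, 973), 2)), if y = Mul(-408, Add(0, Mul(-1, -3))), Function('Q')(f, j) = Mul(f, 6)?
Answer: 1783672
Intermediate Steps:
Function('Q')(f, j) = Mul(6, f)
y = -1224 (y = Mul(-408, Add(0, 3)) = Mul(-408, 3) = -1224)
Function('m')(k) = -1224
Add(Function('m')(Function('Q')(-45, 38)), Pow(Add(363, 973), 2)) = Add(-1224, Pow(Add(363, 973), 2)) = Add(-1224, Pow(1336, 2)) = Add(-1224, 1784896) = 1783672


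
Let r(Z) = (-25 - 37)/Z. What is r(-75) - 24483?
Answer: -1836163/75 ≈ -24482.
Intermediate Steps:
r(Z) = -62/Z
r(-75) - 24483 = -62/(-75) - 24483 = -62*(-1/75) - 24483 = 62/75 - 24483 = -1836163/75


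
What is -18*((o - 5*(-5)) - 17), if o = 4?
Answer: -216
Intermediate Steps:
-18*((o - 5*(-5)) - 17) = -18*((4 - 5*(-5)) - 17) = -18*((4 + 25) - 17) = -18*(29 - 17) = -18*12 = -216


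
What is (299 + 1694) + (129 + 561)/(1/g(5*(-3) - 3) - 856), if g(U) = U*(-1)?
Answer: 30693731/15407 ≈ 1992.2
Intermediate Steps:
g(U) = -U
(299 + 1694) + (129 + 561)/(1/g(5*(-3) - 3) - 856) = (299 + 1694) + (129 + 561)/(1/(-(5*(-3) - 3)) - 856) = 1993 + 690/(1/(-(-15 - 3)) - 856) = 1993 + 690/(1/(-1*(-18)) - 856) = 1993 + 690/(1/18 - 856) = 1993 + 690/(-15407/18) = 1993 + 690*(-18/15407) = 1993 - 12420/15407 = 30693731/15407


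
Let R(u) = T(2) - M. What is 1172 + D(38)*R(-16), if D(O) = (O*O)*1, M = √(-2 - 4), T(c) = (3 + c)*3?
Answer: 22832 - 1444*I*√6 ≈ 22832.0 - 3537.1*I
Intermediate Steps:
T(c) = 9 + 3*c
M = I*√6 (M = √(-6) = I*√6 ≈ 2.4495*I)
D(O) = O² (D(O) = O²*1 = O²)
R(u) = 15 - I*√6 (R(u) = (9 + 3*2) - I*√6 = (9 + 6) - I*√6 = 15 - I*√6)
1172 + D(38)*R(-16) = 1172 + 38²*(15 - I*√6) = 1172 + 1444*(15 - I*√6) = 1172 + (21660 - 1444*I*√6) = 22832 - 1444*I*√6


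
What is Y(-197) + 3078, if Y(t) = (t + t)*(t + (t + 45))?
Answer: 140584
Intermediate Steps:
Y(t) = 2*t*(45 + 2*t) (Y(t) = (2*t)*(t + (45 + t)) = (2*t)*(45 + 2*t) = 2*t*(45 + 2*t))
Y(-197) + 3078 = 2*(-197)*(45 + 2*(-197)) + 3078 = 2*(-197)*(45 - 394) + 3078 = 2*(-197)*(-349) + 3078 = 137506 + 3078 = 140584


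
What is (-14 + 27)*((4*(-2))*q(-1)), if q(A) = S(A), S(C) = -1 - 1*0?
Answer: 104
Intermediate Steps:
S(C) = -1 (S(C) = -1 + 0 = -1)
q(A) = -1
(-14 + 27)*((4*(-2))*q(-1)) = (-14 + 27)*((4*(-2))*(-1)) = 13*(-8*(-1)) = 13*8 = 104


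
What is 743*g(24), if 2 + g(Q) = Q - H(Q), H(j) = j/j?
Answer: 15603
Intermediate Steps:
H(j) = 1
g(Q) = -3 + Q (g(Q) = -2 + (Q - 1*1) = -2 + (Q - 1) = -2 + (-1 + Q) = -3 + Q)
743*g(24) = 743*(-3 + 24) = 743*21 = 15603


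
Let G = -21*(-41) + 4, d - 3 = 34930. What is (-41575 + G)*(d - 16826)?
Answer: -737135970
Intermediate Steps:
d = 34933 (d = 3 + 34930 = 34933)
G = 865 (G = 861 + 4 = 865)
(-41575 + G)*(d - 16826) = (-41575 + 865)*(34933 - 16826) = -40710*18107 = -737135970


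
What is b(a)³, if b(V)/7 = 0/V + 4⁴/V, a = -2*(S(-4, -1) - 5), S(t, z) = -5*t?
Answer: -719323136/3375 ≈ -2.1313e+5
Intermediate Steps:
a = -30 (a = -2*(-5*(-4) - 5) = -2*(20 - 5) = -2*15 = -30)
b(V) = 1792/V (b(V) = 7*(0/V + 4⁴/V) = 7*(0 + 256/V) = 7*(256/V) = 1792/V)
b(a)³ = (1792/(-30))³ = (1792*(-1/30))³ = (-896/15)³ = -719323136/3375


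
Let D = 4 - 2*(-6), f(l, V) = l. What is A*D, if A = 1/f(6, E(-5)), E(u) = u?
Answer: 8/3 ≈ 2.6667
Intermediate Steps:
A = ⅙ (A = 1/6 = ⅙ ≈ 0.16667)
D = 16 (D = 4 + 12 = 16)
A*D = (⅙)*16 = 8/3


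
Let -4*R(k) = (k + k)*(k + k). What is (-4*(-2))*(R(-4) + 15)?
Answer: -8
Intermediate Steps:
R(k) = -k² (R(k) = -(k + k)*(k + k)/4 = -2*k*2*k/4 = -k²)
(-4*(-2))*(R(-4) + 15) = (-4*(-2))*(-1*(-4)² + 15) = 8*(-1*16 + 15) = 8*(-16 + 15) = 8*(-1) = -8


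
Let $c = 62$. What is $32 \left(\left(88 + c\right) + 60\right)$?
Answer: $6720$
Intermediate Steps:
$32 \left(\left(88 + c\right) + 60\right) = 32 \left(\left(88 + 62\right) + 60\right) = 32 \left(150 + 60\right) = 32 \cdot 210 = 6720$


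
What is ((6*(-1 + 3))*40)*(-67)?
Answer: -32160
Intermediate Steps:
((6*(-1 + 3))*40)*(-67) = ((6*2)*40)*(-67) = (12*40)*(-67) = 480*(-67) = -32160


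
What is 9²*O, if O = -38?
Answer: -3078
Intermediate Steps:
9²*O = 9²*(-38) = 81*(-38) = -3078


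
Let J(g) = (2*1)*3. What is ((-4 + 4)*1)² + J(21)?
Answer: 6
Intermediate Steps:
J(g) = 6 (J(g) = 2*3 = 6)
((-4 + 4)*1)² + J(21) = ((-4 + 4)*1)² + 6 = (0*1)² + 6 = 0² + 6 = 0 + 6 = 6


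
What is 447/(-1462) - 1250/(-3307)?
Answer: 349271/4834834 ≈ 0.072241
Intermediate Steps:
447/(-1462) - 1250/(-3307) = 447*(-1/1462) - 1250*(-1/3307) = -447/1462 + 1250/3307 = 349271/4834834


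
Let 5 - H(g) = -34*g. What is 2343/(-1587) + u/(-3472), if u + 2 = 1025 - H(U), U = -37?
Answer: -978909/459172 ≈ -2.1319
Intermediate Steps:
H(g) = 5 + 34*g (H(g) = 5 - (-34)*g = 5 + 34*g)
u = 2276 (u = -2 + (1025 - (5 + 34*(-37))) = -2 + (1025 - (5 - 1258)) = -2 + (1025 - 1*(-1253)) = -2 + (1025 + 1253) = -2 + 2278 = 2276)
2343/(-1587) + u/(-3472) = 2343/(-1587) + 2276/(-3472) = 2343*(-1/1587) + 2276*(-1/3472) = -781/529 - 569/868 = -978909/459172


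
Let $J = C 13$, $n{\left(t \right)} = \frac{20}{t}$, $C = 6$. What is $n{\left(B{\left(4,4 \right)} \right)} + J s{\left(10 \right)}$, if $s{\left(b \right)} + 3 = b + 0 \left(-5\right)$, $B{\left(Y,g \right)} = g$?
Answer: $551$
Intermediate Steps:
$s{\left(b \right)} = -3 + b$ ($s{\left(b \right)} = -3 + \left(b + 0 \left(-5\right)\right) = -3 + \left(b + 0\right) = -3 + b$)
$J = 78$ ($J = 6 \cdot 13 = 78$)
$n{\left(B{\left(4,4 \right)} \right)} + J s{\left(10 \right)} = \frac{20}{4} + 78 \left(-3 + 10\right) = 20 \cdot \frac{1}{4} + 78 \cdot 7 = 5 + 546 = 551$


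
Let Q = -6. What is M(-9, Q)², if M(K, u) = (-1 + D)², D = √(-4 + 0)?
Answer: -7 + 24*I ≈ -7.0 + 24.0*I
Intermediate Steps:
D = 2*I (D = √(-4) = 2*I ≈ 2.0*I)
M(K, u) = (-1 + 2*I)²
M(-9, Q)² = ((1 - 2*I)²)² = (1 - 2*I)⁴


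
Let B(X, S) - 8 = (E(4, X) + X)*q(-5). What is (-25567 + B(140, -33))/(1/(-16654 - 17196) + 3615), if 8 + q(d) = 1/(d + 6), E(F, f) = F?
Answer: -899292950/122367749 ≈ -7.3491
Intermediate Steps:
q(d) = -8 + 1/(6 + d) (q(d) = -8 + 1/(d + 6) = -8 + 1/(6 + d))
B(X, S) = -20 - 7*X (B(X, S) = 8 + (4 + X)*((-47 - 8*(-5))/(6 - 5)) = 8 + (4 + X)*((-47 + 40)/1) = 8 + (4 + X)*(1*(-7)) = 8 + (4 + X)*(-7) = 8 + (-28 - 7*X) = -20 - 7*X)
(-25567 + B(140, -33))/(1/(-16654 - 17196) + 3615) = (-25567 + (-20 - 7*140))/(1/(-16654 - 17196) + 3615) = (-25567 + (-20 - 980))/(1/(-33850) + 3615) = (-25567 - 1000)/(-1/33850 + 3615) = -26567/122367749/33850 = -26567*33850/122367749 = -899292950/122367749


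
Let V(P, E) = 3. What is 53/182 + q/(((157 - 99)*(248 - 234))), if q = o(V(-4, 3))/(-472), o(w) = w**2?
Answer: 1450811/4982432 ≈ 0.29119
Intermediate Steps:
q = -9/472 (q = 3**2/(-472) = 9*(-1/472) = -9/472 ≈ -0.019068)
53/182 + q/(((157 - 99)*(248 - 234))) = 53/182 - 9*1/((157 - 99)*(248 - 234))/472 = 53*(1/182) - 9/(472*(58*14)) = 53/182 - 9/472/812 = 53/182 - 9/472*1/812 = 53/182 - 9/383264 = 1450811/4982432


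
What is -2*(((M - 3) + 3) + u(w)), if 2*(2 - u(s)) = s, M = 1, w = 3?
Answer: -3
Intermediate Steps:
u(s) = 2 - s/2
-2*(((M - 3) + 3) + u(w)) = -2*(((1 - 3) + 3) + (2 - ½*3)) = -2*((-2 + 3) + (2 - 3/2)) = -2*(1 + ½) = -2*3/2 = -3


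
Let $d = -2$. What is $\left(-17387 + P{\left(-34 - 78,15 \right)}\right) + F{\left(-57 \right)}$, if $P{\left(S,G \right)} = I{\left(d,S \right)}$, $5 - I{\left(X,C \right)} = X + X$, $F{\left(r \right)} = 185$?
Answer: $-17193$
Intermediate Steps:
$I{\left(X,C \right)} = 5 - 2 X$ ($I{\left(X,C \right)} = 5 - \left(X + X\right) = 5 - 2 X$)
$P{\left(S,G \right)} = 9$ ($P{\left(S,G \right)} = 5 - -4 = 5 + 4 = 9$)
$\left(-17387 + P{\left(-34 - 78,15 \right)}\right) + F{\left(-57 \right)} = \left(-17387 + 9\right) + 185 = -17378 + 185 = -17193$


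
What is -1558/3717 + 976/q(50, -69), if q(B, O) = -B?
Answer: -1852846/92925 ≈ -19.939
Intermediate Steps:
-1558/3717 + 976/q(50, -69) = -1558/3717 + 976/((-1*50)) = -1558*1/3717 + 976/(-50) = -1558/3717 + 976*(-1/50) = -1558/3717 - 488/25 = -1852846/92925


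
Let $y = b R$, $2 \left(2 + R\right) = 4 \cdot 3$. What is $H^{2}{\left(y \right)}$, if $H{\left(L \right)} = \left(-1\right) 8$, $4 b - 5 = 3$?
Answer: $64$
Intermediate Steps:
$b = 2$ ($b = \frac{5}{4} + \frac{1}{4} \cdot 3 = \frac{5}{4} + \frac{3}{4} = 2$)
$R = 4$ ($R = -2 + \frac{4 \cdot 3}{2} = -2 + \frac{1}{2} \cdot 12 = -2 + 6 = 4$)
$y = 8$ ($y = 2 \cdot 4 = 8$)
$H{\left(L \right)} = -8$
$H^{2}{\left(y \right)} = \left(-8\right)^{2} = 64$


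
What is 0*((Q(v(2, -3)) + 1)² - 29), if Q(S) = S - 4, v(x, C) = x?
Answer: 0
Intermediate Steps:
Q(S) = -4 + S
0*((Q(v(2, -3)) + 1)² - 29) = 0*(((-4 + 2) + 1)² - 29) = 0*((-2 + 1)² - 29) = 0*((-1)² - 29) = 0*(1 - 29) = 0*(-28) = 0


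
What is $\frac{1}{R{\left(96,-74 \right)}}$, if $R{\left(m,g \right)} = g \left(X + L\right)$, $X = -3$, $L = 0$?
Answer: $\frac{1}{222} \approx 0.0045045$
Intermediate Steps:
$R{\left(m,g \right)} = - 3 g$ ($R{\left(m,g \right)} = g \left(-3 + 0\right) = g \left(-3\right) = - 3 g$)
$\frac{1}{R{\left(96,-74 \right)}} = \frac{1}{\left(-3\right) \left(-74\right)} = \frac{1}{222}$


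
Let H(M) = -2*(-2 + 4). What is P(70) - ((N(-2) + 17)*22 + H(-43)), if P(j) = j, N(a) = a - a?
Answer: -300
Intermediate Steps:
N(a) = 0
H(M) = -4 (H(M) = -2*2 = -4)
P(70) - ((N(-2) + 17)*22 + H(-43)) = 70 - ((0 + 17)*22 - 4) = 70 - (17*22 - 4) = 70 - (374 - 4) = 70 - 1*370 = 70 - 370 = -300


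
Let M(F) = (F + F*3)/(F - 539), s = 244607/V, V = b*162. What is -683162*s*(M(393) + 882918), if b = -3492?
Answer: 448765307304426673/1720683 ≈ 2.6081e+11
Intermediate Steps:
V = -565704 (V = -3492*162 = -565704)
s = -244607/565704 (s = 244607/(-565704) = 244607*(-1/565704) = -244607/565704 ≈ -0.43239)
M(F) = 4*F/(-539 + F) (M(F) = (F + 3*F)/(-539 + F) = (4*F)/(-539 + F) = 4*F/(-539 + F))
-683162*s*(M(393) + 882918) = -(-4098363287970017/15714 - 10945456580377/(23571*(-539 + 393))) = -683162/(-565704/244607/(4*393/(-146) + 882918)) = -683162/(-565704/244607/(4*393*(-1/146) + 882918)) = -683162/(-565704/244607/(-786/73 + 882918)) = -683162/(-565704/244607/(64452228/73)) = -683162/((73/64452228)*(-565704/244607)) = -683162/(-3441366/1313788844533) = -683162*(-1313788844533/3441366) = 448765307304426673/1720683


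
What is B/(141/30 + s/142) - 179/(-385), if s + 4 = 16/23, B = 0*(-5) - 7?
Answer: -30338941/29402835 ≈ -1.0318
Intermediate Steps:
B = -7 (B = 0 - 7 = -7)
s = -76/23 (s = -4 + 16/23 = -76/23 ≈ -3.3043)
B/(141/30 + s/142) - 179/(-385) = -7/(141/30 - 76/23/142) - 179/(-385) = -7/(141*(1/30) - 76/23*1/142) - 179*(-1/385) = -7/(47/10 - 38/1633) + 179/385 = -7/76371/16330 + 179/385 = -7*16330/76371 + 179/385 = -114310/76371 + 179/385 = -30338941/29402835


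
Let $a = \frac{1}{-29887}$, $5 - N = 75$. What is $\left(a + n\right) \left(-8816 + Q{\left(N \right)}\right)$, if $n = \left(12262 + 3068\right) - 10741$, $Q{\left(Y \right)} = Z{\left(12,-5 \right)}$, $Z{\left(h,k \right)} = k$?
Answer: $- \frac{1209812869882}{29887} \approx -4.048 \cdot 10^{7}$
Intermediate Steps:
$N = -70$ ($N = 5 - 75 = -70$)
$Q{\left(Y \right)} = -5$
$a = - \frac{1}{29887} \approx -3.3459 \cdot 10^{-5}$
$n = 4589$ ($n = 15330 - 10741 = 4589$)
$\left(a + n\right) \left(-8816 + Q{\left(N \right)}\right) = \left(- \frac{1}{29887} + 4589\right) \left(-8816 - 5\right) = \frac{137151442}{29887} \left(-8821\right) = - \frac{1209812869882}{29887}$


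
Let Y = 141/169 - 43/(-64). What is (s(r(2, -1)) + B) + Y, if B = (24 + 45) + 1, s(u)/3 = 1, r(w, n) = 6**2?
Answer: 805859/10816 ≈ 74.506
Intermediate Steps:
r(w, n) = 36
s(u) = 3 (s(u) = 3*1 = 3)
Y = 16291/10816 (Y = 141*(1/169) - 43*(-1/64) = 141/169 + 43/64 = 16291/10816 ≈ 1.5062)
B = 70 (B = 69 + 1 = 70)
(s(r(2, -1)) + B) + Y = (3 + 70) + 16291/10816 = 73 + 16291/10816 = 805859/10816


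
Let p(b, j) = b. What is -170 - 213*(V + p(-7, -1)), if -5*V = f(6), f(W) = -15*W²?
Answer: -21683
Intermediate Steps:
V = 108 (V = -(-3)*6² = -(-3)*36 = -⅕*(-540) = 108)
-170 - 213*(V + p(-7, -1)) = -170 - 213*(108 - 7) = -170 - 213*101 = -170 - 21513 = -21683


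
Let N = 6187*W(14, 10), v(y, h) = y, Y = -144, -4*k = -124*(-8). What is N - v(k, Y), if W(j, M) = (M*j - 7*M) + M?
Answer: 495208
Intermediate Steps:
k = -248 (k = -(-31)*(-8) = -¼*992 = -248)
W(j, M) = -6*M + M*j (W(j, M) = (-7*M + M*j) + M = -6*M + M*j)
N = 494960 (N = 6187*(10*(-6 + 14)) = 6187*(10*8) = 6187*80 = 494960)
N - v(k, Y) = 494960 - 1*(-248) = 494960 + 248 = 495208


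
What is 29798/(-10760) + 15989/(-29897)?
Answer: -531456223/160845860 ≈ -3.3041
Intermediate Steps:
29798/(-10760) + 15989/(-29897) = 29798*(-1/10760) + 15989*(-1/29897) = -14899/5380 - 15989/29897 = -531456223/160845860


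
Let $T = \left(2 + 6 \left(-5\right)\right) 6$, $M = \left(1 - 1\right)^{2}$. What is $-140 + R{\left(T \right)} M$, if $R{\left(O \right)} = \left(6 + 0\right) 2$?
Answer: $-140$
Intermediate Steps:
$M = 0$ ($M = 0^{2} = 0$)
$T = -168$ ($T = \left(2 - 30\right) 6 = \left(-28\right) 6 = -168$)
$R{\left(O \right)} = 12$ ($R{\left(O \right)} = 6 \cdot 2 = 12$)
$-140 + R{\left(T \right)} M = -140 + 12 \cdot 0 = -140 + 0 = -140$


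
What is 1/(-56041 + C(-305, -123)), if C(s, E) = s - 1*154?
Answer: -1/56500 ≈ -1.7699e-5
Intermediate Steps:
C(s, E) = -154 + s (C(s, E) = s - 154 = -154 + s)
1/(-56041 + C(-305, -123)) = 1/(-56041 + (-154 - 305)) = 1/(-56041 - 459) = 1/(-56500) = -1/56500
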